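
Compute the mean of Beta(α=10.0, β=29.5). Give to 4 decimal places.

0.2532

The Beta mean is α/(α+β) = 10.0/(10.0+29.5) = 0.2532.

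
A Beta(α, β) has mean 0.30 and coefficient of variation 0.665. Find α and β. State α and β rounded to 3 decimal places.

α = 1.283, β = 2.993

Var = (CV·μ)² = (0.665×0.30)² = 0.039800.
α+β = μ(1−μ)/Var − 1 = 0.2100/0.039800 − 1 = 4.2763.
Thus α = 0.30·4.2763 = 1.283 and β = 0.70·4.2763 = 2.993.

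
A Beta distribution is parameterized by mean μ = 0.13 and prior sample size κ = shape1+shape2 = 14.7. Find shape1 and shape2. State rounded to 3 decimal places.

shape1 = 1.911, shape2 = 12.789

Split κ in proportion μ : (1−μ): shape1 = 0.13·14.7 = 1.911, shape2 = 14.7 − 1.911 = 12.789.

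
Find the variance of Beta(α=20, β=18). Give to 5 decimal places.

0.00639

α+β = 38 and αβ = 360, so Var = αβ/[(α+β)²(α+β+1)] = 360/56316 = 0.00639.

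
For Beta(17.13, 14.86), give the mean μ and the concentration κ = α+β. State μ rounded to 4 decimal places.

κ = α+β = 17.13+14.86 = 31.99; μ = α/κ = 17.13/31.99 = 0.5355.

μ = 0.5355, κ = 31.99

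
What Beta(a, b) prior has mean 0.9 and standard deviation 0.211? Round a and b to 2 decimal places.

a = 0.92, b = 0.10

First σ² = 0.044521. Setting a = μn, b = (1−μ)n with n = a+b,
μ(1−μ)/(n+1) = 0.044521 ⇒ n+1 = 0.09/0.044521 = 2.0215 ⇒ n = 1.0215.
Hence a = 0.9×1.0215 = 0.92, b = 0.1×1.0215 = 0.10.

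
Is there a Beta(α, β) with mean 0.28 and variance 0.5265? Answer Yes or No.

No

The Beta variance bound is σ² < μ(1−μ).
Here μ(1−μ) = 0.28×0.72 = 0.2016, and 0.5265 ≥ 0.2016.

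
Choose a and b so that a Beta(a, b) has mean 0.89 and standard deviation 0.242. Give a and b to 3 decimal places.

a = 0.598, b = 0.074

Variance = 0.242² = 0.058564. The moment-matching identity a+b = μ(1−μ)/Var − 1 gives
a+b = 0.0979/0.058564 − 1 = 0.6717, so a = μ·0.6717 = 0.598 and b = (1−μ)·0.6717 = 0.074.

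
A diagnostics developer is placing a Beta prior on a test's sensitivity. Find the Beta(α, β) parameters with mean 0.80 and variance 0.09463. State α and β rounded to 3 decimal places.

α = 0.553, β = 0.138

Let s = α+β. The Beta variance is μ(1−μ)/(s+1).
So s+1 = μ(1−μ)/σ² = (0.80×0.20)/0.09463 = 0.1600/0.09463 = 1.6908, giving s = 0.6908.
Then α = μs = 0.80×0.6908 = 0.553 and β = (1−μ)s = 0.20×0.6908 = 0.138.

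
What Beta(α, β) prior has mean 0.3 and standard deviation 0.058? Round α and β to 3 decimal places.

α = 18.428, β = 42.998

σ² = 0.058² = 0.003364.
With s = α+β, Var = μ(1−μ)/(s+1), so s+1 = (0.3×0.7)/0.003364 = 62.4257 and s = 61.4257.
α = μs = 18.428, β = (1−μ)s = 42.998.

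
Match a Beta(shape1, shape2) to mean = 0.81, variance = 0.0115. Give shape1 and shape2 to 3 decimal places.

Let s = shape1+shape2. The Beta variance is μ(1−μ)/(s+1).
So s+1 = μ(1−μ)/σ² = (0.81×0.19)/0.0115 = 0.1539/0.0115 = 13.3826, giving s = 12.3826.
Then shape1 = μs = 0.81×12.3826 = 10.030 and shape2 = (1−μ)s = 0.19×12.3826 = 2.353.

shape1 = 10.030, shape2 = 2.353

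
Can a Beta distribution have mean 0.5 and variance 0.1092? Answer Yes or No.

Yes

The Beta variance bound is σ² < μ(1−μ).
Here μ(1−μ) = 0.5×0.5 = 0.25, and 0.1092 < 0.25.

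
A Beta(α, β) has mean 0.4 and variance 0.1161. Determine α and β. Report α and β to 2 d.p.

α = 0.43, β = 0.64

Write ν = α+β; then α = μν and Var = μ(1−μ)/(ν+1).
ν = μ(1−μ)/Var − 1 = 0.24/0.1161 − 1 = 1.0672.
α = 0.4·1.0672 = 0.43, β = 0.6·1.0672 = 0.64.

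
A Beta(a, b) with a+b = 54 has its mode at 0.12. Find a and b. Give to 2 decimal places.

a = 7.24, b = 46.76

For a,b>1 the mode is (a−1)/(a+b−2), so a = mode·(κ−2)+1 = 0.12×52+1 = 7.24.
And b = (1−mode)·(κ−2)+1 = 0.88×52+1 = 46.76.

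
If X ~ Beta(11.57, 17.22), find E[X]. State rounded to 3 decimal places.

The Beta mean is α/(α+β) = 11.57/(11.57+17.22) = 0.402.

0.402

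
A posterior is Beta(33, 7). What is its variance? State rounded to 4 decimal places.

α+β = 40 and αβ = 231, so Var = αβ/[(α+β)²(α+β+1)] = 231/65600 = 0.0035.

0.0035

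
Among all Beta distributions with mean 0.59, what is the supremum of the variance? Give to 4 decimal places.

For fixed mean μ the Beta variance is μ(1−μ)/(α+β+1), increasing as α+β decreases.
Its least upper bound (not attained) is μ(1−μ) = 0.59·0.41 = 0.2419.

0.2419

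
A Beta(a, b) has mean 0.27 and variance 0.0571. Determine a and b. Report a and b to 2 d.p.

a = 0.66, b = 1.79

By moment matching, a+b = μ(1−μ)/σ² − 1 = (0.27·0.73)/0.0571 − 1 = 3.4518 − 1 = 2.4518.
Since a/(a+b) = μ, a = 0.27·2.4518 = 0.66 and b = 0.73·2.4518 = 1.79.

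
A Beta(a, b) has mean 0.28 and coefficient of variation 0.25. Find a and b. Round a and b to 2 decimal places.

a = 11.24, b = 28.90

σ = CV·μ = 0.25×0.28 = 0.07000, so σ² = 0.004900.
s+1 = μ(1−μ)/σ² = 0.2016/0.004900 = 41.1429, so s = a+b = 40.1429.
a = μs = 11.24, b = (1−μ)s = 28.90.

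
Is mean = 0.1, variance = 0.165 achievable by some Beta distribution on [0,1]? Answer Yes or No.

The Beta variance bound is σ² < μ(1−μ).
Here μ(1−μ) = 0.1×0.9 = 0.09, and 0.165 ≥ 0.09.

No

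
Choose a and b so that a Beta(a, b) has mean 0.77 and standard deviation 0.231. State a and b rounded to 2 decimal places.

a = 1.79, b = 0.53

First σ² = 0.053361. Setting a = μn, b = (1−μ)n with n = a+b,
μ(1−μ)/(n+1) = 0.053361 ⇒ n+1 = 0.1771/0.053361 = 3.3189 ⇒ n = 2.3189.
Hence a = 0.77×2.3189 = 1.79, b = 0.23×2.3189 = 0.53.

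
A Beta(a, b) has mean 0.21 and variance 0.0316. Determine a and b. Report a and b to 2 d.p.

a = 0.89, b = 3.36

By moment matching, a+b = μ(1−μ)/σ² − 1 = (0.21·0.79)/0.0316 − 1 = 5.2500 − 1 = 4.2500.
Since a/(a+b) = μ, a = 0.21·4.2500 = 0.89 and b = 0.79·4.2500 = 3.36.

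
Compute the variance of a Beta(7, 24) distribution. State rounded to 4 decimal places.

0.0055

μ = 7/31 = 0.225806; Var = μ(1−μ)/(α+β+1) = 0.1748179/32 = 0.0055.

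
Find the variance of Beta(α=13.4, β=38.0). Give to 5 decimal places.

Var = αβ/[(α+β)²(α+β+1)] = (13.4×38.0)/(51.4²×52.4) = 509.20/138438.704 = 0.00368.

0.00368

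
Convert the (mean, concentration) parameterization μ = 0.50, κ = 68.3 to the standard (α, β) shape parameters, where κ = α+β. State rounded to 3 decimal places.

α = 34.150, β = 34.150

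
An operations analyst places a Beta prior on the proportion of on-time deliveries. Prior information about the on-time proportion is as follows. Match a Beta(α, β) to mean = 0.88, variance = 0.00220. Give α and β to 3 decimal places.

Let s = α+β. The Beta variance is μ(1−μ)/(s+1).
So s+1 = μ(1−μ)/σ² = (0.88×0.12)/0.00220 = 0.1056/0.00220 = 48.0000, giving s = 47.0000.
Then α = μs = 0.88×47.0000 = 41.360 and β = (1−μ)s = 0.12×47.0000 = 5.640.

α = 41.360, β = 5.640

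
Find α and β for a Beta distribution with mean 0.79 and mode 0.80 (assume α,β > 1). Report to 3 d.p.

α = 47.400, β = 12.600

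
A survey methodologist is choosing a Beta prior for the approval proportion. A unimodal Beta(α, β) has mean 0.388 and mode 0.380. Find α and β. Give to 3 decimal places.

α = 11.640, β = 18.360

Let s = α+β. Mean gives α = μs = 0.388s; mode gives (α−1)/(s−2) = 0.380.
Substituting: 0.388s − 1 = 0.380(s−2) = 0.380s − 0.760, so 0.008s = 0.240 and s = 30.0000.
Then α = 0.388×30.0000 = 11.640 and β = s−α = 18.360.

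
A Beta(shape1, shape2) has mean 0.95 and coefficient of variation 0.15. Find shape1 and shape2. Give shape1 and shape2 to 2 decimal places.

shape1 = 1.27, shape2 = 0.07

Var = (CV·μ)² = (0.15×0.95)² = 0.020306.
shape1+shape2 = μ(1−μ)/Var − 1 = 0.0475/0.020306 − 1 = 1.3392.
Thus shape1 = 0.95·1.3392 = 1.27 and shape2 = 0.05·1.3392 = 0.07.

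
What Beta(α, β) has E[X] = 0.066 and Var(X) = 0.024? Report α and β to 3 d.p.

α = 0.104, β = 1.465

By moment matching, α+β = μ(1−μ)/σ² − 1 = (0.066·0.934)/0.024 − 1 = 2.5685 − 1 = 1.5685.
Since α/(α+β) = μ, α = 0.066·1.5685 = 0.104 and β = 0.934·1.5685 = 1.465.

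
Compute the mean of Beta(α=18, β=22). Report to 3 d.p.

The Beta mean is α/(α+β) = 18/(18+22) = 0.450.

0.450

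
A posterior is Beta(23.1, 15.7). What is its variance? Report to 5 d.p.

μ = 23.1/38.8 = 0.595361; Var = μ(1−μ)/(α+β+1) = 0.2409063/39.8 = 0.00605.

0.00605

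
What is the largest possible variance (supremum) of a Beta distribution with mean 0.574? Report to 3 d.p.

Var = μ(1−μ)/(α+β+1), which approaches μ(1−μ) as α+β → 0.
So the supremum is μ(1−μ) = 0.574×0.426 = 0.245.

0.245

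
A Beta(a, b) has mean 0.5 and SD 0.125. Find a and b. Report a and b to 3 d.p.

First σ² = 0.015625. Setting a = μn, b = (1−μ)n with n = a+b,
μ(1−μ)/(n+1) = 0.015625 ⇒ n+1 = 0.25/0.015625 = 16.0000 ⇒ n = 15.0000.
Hence a = 0.5×15.0000 = 7.500, b = 0.5×15.0000 = 7.500.

a = 7.500, b = 7.500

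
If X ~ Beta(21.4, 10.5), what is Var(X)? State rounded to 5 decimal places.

μ = 21.4/31.9 = 0.670846; Var = μ(1−μ)/(α+β+1) = 0.2208115/32.9 = 0.00671.

0.00671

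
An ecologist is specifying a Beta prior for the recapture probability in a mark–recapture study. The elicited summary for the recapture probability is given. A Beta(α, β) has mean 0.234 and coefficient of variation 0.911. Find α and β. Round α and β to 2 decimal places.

σ = CV·μ = 0.911×0.234 = 0.21317, so σ² = 0.045443.
s+1 = μ(1−μ)/σ² = 0.179244/0.045443 = 3.9444, so s = α+β = 2.9444.
α = μs = 0.69, β = (1−μ)s = 2.26.

α = 0.69, β = 2.26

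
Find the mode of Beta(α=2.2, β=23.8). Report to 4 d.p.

With α,β > 1, mode = (α−1)/(α+β−2) = 1.2/24.0 = 0.0500.

0.0500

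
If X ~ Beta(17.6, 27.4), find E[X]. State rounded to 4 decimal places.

E[X] = α/(α+β) = 17.6/45.0 = 0.3911.

0.3911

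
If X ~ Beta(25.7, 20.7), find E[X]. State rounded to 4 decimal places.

The Beta mean is α/(α+β) = 25.7/(25.7+20.7) = 0.5539.

0.5539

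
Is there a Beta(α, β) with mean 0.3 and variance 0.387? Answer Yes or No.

The Beta variance bound is σ² < μ(1−μ).
Here μ(1−μ) = 0.3×0.7 = 0.21, and 0.387 ≥ 0.21.

No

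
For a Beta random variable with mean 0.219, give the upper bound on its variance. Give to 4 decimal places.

0.1710

For fixed mean μ the Beta variance is μ(1−μ)/(α+β+1), increasing as α+β decreases.
Its least upper bound (not attained) is μ(1−μ) = 0.219·0.781 = 0.1710.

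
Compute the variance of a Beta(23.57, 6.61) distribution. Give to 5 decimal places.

Var = αβ/[(α+β)²(α+β+1)] = (23.57×6.61)/(30.18²×31.18) = 155.7977/28399.754232 = 0.00549.

0.00549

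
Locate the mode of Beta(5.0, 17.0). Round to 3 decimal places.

The density x^(α−1)(1−x)^(β−1) is maximised at (α−1)/(α+β−2) = 4.0/20.0 = 0.200.

0.200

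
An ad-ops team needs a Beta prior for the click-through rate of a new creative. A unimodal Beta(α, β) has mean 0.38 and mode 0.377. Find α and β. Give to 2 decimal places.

Let s = α+β. Mean gives α = μs = 0.38s; mode gives (α−1)/(s−2) = 0.377.
Substituting: 0.38s − 1 = 0.377(s−2) = 0.377s − 0.754, so 0.003s = 0.246 and s = 82.0000.
Then α = 0.38×82.0000 = 31.16 and β = s−α = 50.84.

α = 31.16, β = 50.84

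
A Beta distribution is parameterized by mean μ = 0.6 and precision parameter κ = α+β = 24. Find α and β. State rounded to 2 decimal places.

α = 14.40, β = 9.60

α = μκ = 0.6×24 = 14.40 and β = (1−μ)κ = 0.4×24 = 9.60.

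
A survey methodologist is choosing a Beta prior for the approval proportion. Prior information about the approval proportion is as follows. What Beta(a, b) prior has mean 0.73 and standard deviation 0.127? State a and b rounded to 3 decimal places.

a = 8.191, b = 3.029

σ² = 0.127² = 0.016129.
With s = a+b, Var = μ(1−μ)/(s+1), so s+1 = (0.73×0.27)/0.016129 = 12.2202 and s = 11.2202.
a = μs = 8.191, b = (1−μ)s = 3.029.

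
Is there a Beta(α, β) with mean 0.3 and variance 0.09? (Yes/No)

Yes

The Beta variance bound is σ² < μ(1−μ).
Here μ(1−μ) = 0.3×0.7 = 0.21, and 0.09 < 0.21.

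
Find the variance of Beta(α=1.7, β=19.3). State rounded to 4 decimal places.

Var = αβ/[(α+β)²(α+β+1)] = (1.7×19.3)/(21.0²×22.0) = 32.81/9702.000 = 0.0034.

0.0034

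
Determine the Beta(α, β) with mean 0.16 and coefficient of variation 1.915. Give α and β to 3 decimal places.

σ = CV·μ = 1.915×0.16 = 0.30640, so σ² = 0.093881.
s+1 = μ(1−μ)/σ² = 0.1344/0.093881 = 1.4316, so s = α+β = 0.4316.
α = μs = 0.069, β = (1−μ)s = 0.363.

α = 0.069, β = 0.363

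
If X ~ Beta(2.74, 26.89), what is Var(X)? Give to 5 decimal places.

0.00274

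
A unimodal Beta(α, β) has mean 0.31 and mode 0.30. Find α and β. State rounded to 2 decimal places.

α = 12.40, β = 27.60

Let s = α+β. Mean gives α = μs = 0.31s; mode gives (α−1)/(s−2) = 0.30.
Substituting: 0.31s − 1 = 0.30(s−2) = 0.30s − 0.60, so 0.01s = 0.40 and s = 40.0000.
Then α = 0.31×40.0000 = 12.40 and β = s−α = 27.60.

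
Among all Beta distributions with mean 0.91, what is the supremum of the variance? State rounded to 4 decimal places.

For fixed mean μ the Beta variance is μ(1−μ)/(α+β+1), increasing as α+β decreases.
Its least upper bound (not attained) is μ(1−μ) = 0.91·0.09 = 0.0819.

0.0819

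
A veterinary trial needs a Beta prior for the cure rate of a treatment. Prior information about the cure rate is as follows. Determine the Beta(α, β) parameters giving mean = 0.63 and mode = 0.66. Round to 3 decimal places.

With s = α+β: μ = α/s and mode = (α−1)/(s−2). Eliminating α = μs,
μs − 1 = m(s−2) ⇒ s(μ−m) = 1−2m ⇒ s = -0.32/-0.03 = 10.6667.
So α = μs = 6.720, β = (1−μ)s = 3.947.

α = 6.720, β = 3.947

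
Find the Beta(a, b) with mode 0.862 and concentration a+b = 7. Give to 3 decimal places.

a = 5.310, b = 1.690

Since the density peak of Beta(a,b) is at (a−1)/(a+b−2),
a = 1 + 0.862(7−2) = 5.310 and b = 7 − 5.310 = 1.690.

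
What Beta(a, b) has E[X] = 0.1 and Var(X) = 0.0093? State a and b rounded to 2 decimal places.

By moment matching, a+b = μ(1−μ)/σ² − 1 = (0.1·0.9)/0.0093 − 1 = 9.6774 − 1 = 8.6774.
Since a/(a+b) = μ, a = 0.1·8.6774 = 0.87 and b = 0.9·8.6774 = 7.81.

a = 0.87, b = 7.81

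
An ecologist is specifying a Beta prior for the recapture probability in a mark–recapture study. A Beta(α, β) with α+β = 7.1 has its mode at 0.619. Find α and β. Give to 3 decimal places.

α = 4.157, β = 2.943

Mode = (α−1)/(κ−2) with κ = α+β, so α−1 = 0.619·5.1 = 3.157.
α = 4.157; β = κ − α = 2.943.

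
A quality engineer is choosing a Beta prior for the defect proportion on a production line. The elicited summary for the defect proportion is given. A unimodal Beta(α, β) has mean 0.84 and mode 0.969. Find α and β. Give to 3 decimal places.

α = 6.108, β = 1.163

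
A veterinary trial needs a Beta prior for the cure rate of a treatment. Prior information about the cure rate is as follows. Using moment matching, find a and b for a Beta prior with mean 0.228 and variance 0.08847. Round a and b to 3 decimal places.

a = 0.226, b = 0.764

Let s = a+b. The Beta variance is μ(1−μ)/(s+1).
So s+1 = μ(1−μ)/σ² = (0.228×0.772)/0.08847 = 0.176016/0.08847 = 1.9896, giving s = 0.9896.
Then a = μs = 0.228×0.9896 = 0.226 and b = (1−μ)s = 0.772×0.9896 = 0.764.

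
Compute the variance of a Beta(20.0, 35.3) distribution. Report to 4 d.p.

0.0041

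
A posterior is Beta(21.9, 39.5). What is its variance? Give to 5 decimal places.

0.00368

μ = 21.9/61.4 = 0.356678; Var = μ(1−μ)/(α+β+1) = 0.2294587/62.4 = 0.00368.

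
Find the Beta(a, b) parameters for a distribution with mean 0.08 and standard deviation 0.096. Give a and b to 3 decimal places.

Variance = 0.096² = 0.009216. The moment-matching identity a+b = μ(1−μ)/Var − 1 gives
a+b = 0.0736/0.009216 − 1 = 6.9861, so a = μ·6.9861 = 0.559 and b = (1−μ)·6.9861 = 6.427.

a = 0.559, b = 6.427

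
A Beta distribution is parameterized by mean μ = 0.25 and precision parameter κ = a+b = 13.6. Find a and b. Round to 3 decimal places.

a = μκ = 0.25×13.6 = 3.400 and b = (1−μ)κ = 0.75×13.6 = 10.200.

a = 3.400, b = 10.200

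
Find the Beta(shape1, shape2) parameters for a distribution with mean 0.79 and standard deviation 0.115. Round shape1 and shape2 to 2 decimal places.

Variance = 0.115² = 0.013225. The moment-matching identity shape1+shape2 = μ(1−μ)/Var − 1 gives
shape1+shape2 = 0.1659/0.013225 − 1 = 11.5444, so shape1 = μ·11.5444 = 9.12 and shape2 = (1−μ)·11.5444 = 2.42.

shape1 = 9.12, shape2 = 2.42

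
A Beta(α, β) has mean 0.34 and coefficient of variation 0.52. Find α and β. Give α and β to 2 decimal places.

σ = CV·μ = 0.52×0.34 = 0.17680, so σ² = 0.031258.
s+1 = μ(1−μ)/σ² = 0.2244/0.031258 = 7.1789, so s = α+β = 6.1789.
α = μs = 2.10, β = (1−μ)s = 4.08.

α = 2.10, β = 4.08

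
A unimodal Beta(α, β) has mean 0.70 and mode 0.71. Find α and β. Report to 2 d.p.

α = 29.40, β = 12.60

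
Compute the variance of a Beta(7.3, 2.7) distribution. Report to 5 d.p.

μ = 7.3/10.0 = 0.730000; Var = μ(1−μ)/(α+β+1) = 0.1971000/11.0 = 0.01792.

0.01792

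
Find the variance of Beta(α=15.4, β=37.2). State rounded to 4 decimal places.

0.0039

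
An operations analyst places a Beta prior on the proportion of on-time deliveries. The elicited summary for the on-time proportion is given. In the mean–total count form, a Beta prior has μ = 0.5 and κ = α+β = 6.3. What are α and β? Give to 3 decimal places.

α = 3.150, β = 3.150

α = μκ = 0.5×6.3 = 3.150 and β = (1−μ)κ = 0.5×6.3 = 3.150.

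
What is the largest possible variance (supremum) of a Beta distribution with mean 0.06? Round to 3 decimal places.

For fixed mean μ the Beta variance is μ(1−μ)/(α+β+1), increasing as α+β decreases.
Its least upper bound (not attained) is μ(1−μ) = 0.06·0.94 = 0.056.

0.056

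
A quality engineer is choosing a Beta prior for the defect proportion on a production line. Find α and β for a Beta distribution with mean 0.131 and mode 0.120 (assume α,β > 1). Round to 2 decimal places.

α = 9.05, β = 60.04

With s = α+β: μ = α/s and mode = (α−1)/(s−2). Eliminating α = μs,
μs − 1 = m(s−2) ⇒ s(μ−m) = 1−2m ⇒ s = 0.760/0.011 = 69.0909.
So α = μs = 9.05, β = (1−μ)s = 60.04.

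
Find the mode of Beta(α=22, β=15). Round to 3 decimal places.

0.600

With α,β > 1, mode = (α−1)/(α+β−2) = 21/35 = 0.600.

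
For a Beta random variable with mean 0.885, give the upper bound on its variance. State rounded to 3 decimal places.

For fixed mean μ the Beta variance is μ(1−μ)/(α+β+1), increasing as α+β decreases.
Its least upper bound (not attained) is μ(1−μ) = 0.885·0.115 = 0.102.

0.102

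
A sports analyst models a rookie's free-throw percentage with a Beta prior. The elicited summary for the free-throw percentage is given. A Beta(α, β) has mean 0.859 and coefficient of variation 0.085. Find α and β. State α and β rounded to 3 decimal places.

α = 18.657, β = 3.062

σ = CV·μ = 0.085×0.859 = 0.07302, so σ² = 0.005331.
s+1 = μ(1−μ)/σ² = 0.121119/0.005331 = 22.7189, so s = α+β = 21.7189.
α = μs = 18.657, β = (1−μ)s = 3.062.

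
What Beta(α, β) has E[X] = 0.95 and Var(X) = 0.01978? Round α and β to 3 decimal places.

α = 1.331, β = 0.070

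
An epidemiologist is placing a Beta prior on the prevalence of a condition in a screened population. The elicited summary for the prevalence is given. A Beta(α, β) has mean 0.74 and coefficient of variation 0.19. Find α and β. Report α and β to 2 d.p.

α = 6.46, β = 2.27

σ = CV·μ = 0.19×0.74 = 0.14060, so σ² = 0.019768.
s+1 = μ(1−μ)/σ² = 0.1924/0.019768 = 9.7327, so s = α+β = 8.7327.
α = μs = 6.46, β = (1−μ)s = 2.27.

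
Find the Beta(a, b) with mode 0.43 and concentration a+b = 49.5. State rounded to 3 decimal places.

Since the density peak of Beta(a,b) is at (a−1)/(a+b−2),
a = 1 + 0.43(49.5−2) = 21.425 and b = 49.5 − 21.425 = 28.075.

a = 21.425, b = 28.075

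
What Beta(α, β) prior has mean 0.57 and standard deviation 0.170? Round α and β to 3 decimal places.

First σ² = 0.028900. Setting α = μn, β = (1−μ)n with n = α+β,
μ(1−μ)/(n+1) = 0.028900 ⇒ n+1 = 0.2451/0.028900 = 8.4810 ⇒ n = 7.4810.
Hence α = 0.57×7.4810 = 4.264, β = 0.43×7.4810 = 3.217.

α = 4.264, β = 3.217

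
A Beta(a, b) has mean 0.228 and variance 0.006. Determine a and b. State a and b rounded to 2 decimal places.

Let s = a+b. The Beta variance is μ(1−μ)/(s+1).
So s+1 = μ(1−μ)/σ² = (0.228×0.772)/0.006 = 0.176016/0.006 = 29.3360, giving s = 28.3360.
Then a = μs = 0.228×28.3360 = 6.46 and b = (1−μ)s = 0.772×28.3360 = 21.88.

a = 6.46, b = 21.88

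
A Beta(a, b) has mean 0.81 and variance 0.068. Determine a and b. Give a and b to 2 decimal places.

Write ν = a+b; then a = μν and Var = μ(1−μ)/(ν+1).
ν = μ(1−μ)/Var − 1 = 0.1539/0.068 − 1 = 1.2632.
a = 0.81·1.2632 = 1.02, b = 0.19·1.2632 = 0.24.

a = 1.02, b = 0.24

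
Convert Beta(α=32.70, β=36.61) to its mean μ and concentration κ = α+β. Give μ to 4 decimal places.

μ = 0.4718, κ = 69.31

κ = α+β = 32.70+36.61 = 69.31; μ = α/κ = 32.70/69.31 = 0.4718.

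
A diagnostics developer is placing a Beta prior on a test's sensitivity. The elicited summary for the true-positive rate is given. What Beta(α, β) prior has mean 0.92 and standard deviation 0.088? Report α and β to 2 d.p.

Variance = 0.088² = 0.007744. The moment-matching identity α+β = μ(1−μ)/Var − 1 gives
α+β = 0.0736/0.007744 − 1 = 8.5041, so α = μ·8.5041 = 7.82 and β = (1−μ)·8.5041 = 0.68.

α = 7.82, β = 0.68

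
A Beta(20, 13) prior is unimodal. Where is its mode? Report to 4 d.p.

The density x^(α−1)(1−x)^(β−1) is maximised at (α−1)/(α+β−2) = 19/31 = 0.6129.

0.6129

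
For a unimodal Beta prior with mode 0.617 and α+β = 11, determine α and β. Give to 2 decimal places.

α = 6.55, β = 4.45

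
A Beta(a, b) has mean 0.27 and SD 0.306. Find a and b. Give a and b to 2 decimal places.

First σ² = 0.093636. Setting a = μn, b = (1−μ)n with n = a+b,
μ(1−μ)/(n+1) = 0.093636 ⇒ n+1 = 0.1971/0.093636 = 2.1050 ⇒ n = 1.1050.
Hence a = 0.27×1.1050 = 0.30, b = 0.73×1.1050 = 0.81.

a = 0.30, b = 0.81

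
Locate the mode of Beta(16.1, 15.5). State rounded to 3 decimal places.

0.510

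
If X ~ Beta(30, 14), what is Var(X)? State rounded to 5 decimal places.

μ = 30/44 = 0.681818; Var = μ(1−μ)/(α+β+1) = 0.2169421/45 = 0.00482.

0.00482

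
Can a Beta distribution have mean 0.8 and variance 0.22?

The Beta variance bound is σ² < μ(1−μ).
Here μ(1−μ) = 0.8×0.2 = 0.16, and 0.22 ≥ 0.16.

No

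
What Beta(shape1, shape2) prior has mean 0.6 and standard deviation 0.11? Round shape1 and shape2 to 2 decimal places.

shape1 = 11.30, shape2 = 7.53

σ² = 0.11² = 0.0121.
With s = shape1+shape2, Var = μ(1−μ)/(s+1), so s+1 = (0.6×0.4)/0.0121 = 19.8347 and s = 18.8347.
shape1 = μs = 11.30, shape2 = (1−μ)s = 7.53.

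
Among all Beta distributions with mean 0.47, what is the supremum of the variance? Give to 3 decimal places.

0.249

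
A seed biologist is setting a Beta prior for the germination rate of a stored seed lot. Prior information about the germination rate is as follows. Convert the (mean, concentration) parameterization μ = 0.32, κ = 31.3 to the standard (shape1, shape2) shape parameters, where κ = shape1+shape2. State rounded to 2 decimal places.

shape1 = 10.02, shape2 = 21.28

Split κ in proportion μ : (1−μ): shape1 = 0.32·31.3 = 10.02, shape2 = 31.3 − 10.02 = 21.28.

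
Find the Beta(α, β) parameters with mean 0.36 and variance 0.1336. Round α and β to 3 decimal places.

By moment matching, α+β = μ(1−μ)/σ² − 1 = (0.36·0.64)/0.1336 − 1 = 1.7246 − 1 = 0.7246.
Since α/(α+β) = μ, α = 0.36·0.7246 = 0.261 and β = 0.64·0.7246 = 0.464.

α = 0.261, β = 0.464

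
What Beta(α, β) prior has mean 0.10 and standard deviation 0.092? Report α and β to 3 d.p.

α = 0.963, β = 8.670

Variance = 0.092² = 0.008464. The moment-matching identity α+β = μ(1−μ)/Var − 1 gives
α+β = 0.0900/0.008464 − 1 = 9.6333, so α = μ·9.6333 = 0.963 and β = (1−μ)·9.6333 = 8.670.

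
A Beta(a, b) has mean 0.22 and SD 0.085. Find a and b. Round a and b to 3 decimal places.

Variance = 0.085² = 0.007225. The moment-matching identity a+b = μ(1−μ)/Var − 1 gives
a+b = 0.1716/0.007225 − 1 = 22.7509, so a = μ·22.7509 = 5.005 and b = (1−μ)·22.7509 = 17.746.

a = 5.005, b = 17.746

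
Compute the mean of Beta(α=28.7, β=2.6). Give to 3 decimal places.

E[X] = α/(α+β) = 28.7/31.3 = 0.917.

0.917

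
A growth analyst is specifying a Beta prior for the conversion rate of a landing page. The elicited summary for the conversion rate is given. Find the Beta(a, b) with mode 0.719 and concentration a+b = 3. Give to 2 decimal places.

For a,b>1 the mode is (a−1)/(a+b−2), so a = mode·(κ−2)+1 = 0.719×1+1 = 1.72.
And b = (1−mode)·(κ−2)+1 = 0.281×1+1 = 1.28.

a = 1.72, b = 1.28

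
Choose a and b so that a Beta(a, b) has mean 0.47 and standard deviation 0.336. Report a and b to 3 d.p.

a = 0.567, b = 0.639

Variance = 0.336² = 0.112896. The moment-matching identity a+b = μ(1−μ)/Var − 1 gives
a+b = 0.2491/0.112896 − 1 = 1.2065, so a = μ·1.2065 = 0.567 and b = (1−μ)·1.2065 = 0.639.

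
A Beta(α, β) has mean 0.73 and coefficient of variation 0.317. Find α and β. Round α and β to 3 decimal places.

α = 1.957, β = 0.724

Var = (CV·μ)² = (0.317×0.73)² = 0.053551.
α+β = μ(1−μ)/Var − 1 = 0.1971/0.053551 − 1 = 2.6806.
Thus α = 0.73·2.6806 = 1.957 and β = 0.27·2.6806 = 0.724.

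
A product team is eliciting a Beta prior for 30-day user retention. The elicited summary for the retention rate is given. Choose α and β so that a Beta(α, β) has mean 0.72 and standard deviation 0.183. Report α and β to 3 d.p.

First σ² = 0.033489. Setting α = μn, β = (1−μ)n with n = α+β,
μ(1−μ)/(n+1) = 0.033489 ⇒ n+1 = 0.2016/0.033489 = 6.0199 ⇒ n = 5.0199.
Hence α = 0.72×5.0199 = 3.614, β = 0.28×5.0199 = 1.406.

α = 3.614, β = 1.406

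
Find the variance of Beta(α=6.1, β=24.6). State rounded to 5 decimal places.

0.00502

Var = αβ/[(α+β)²(α+β+1)] = (6.1×24.6)/(30.7²×31.7) = 150.06/29876.933 = 0.00502.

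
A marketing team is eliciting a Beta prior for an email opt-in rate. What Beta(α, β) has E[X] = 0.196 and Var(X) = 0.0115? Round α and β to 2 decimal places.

Write ν = α+β; then α = μν and Var = μ(1−μ)/(ν+1).
ν = μ(1−μ)/Var − 1 = 0.157584/0.0115 − 1 = 12.7030.
α = 0.196·12.7030 = 2.49, β = 0.804·12.7030 = 10.21.

α = 2.49, β = 10.21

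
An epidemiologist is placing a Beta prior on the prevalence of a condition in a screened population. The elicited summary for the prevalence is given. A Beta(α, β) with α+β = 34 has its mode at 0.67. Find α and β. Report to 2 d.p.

α = 22.44, β = 11.56

For α,β>1 the mode is (α−1)/(α+β−2), so α = mode·(κ−2)+1 = 0.67×32+1 = 22.44.
And β = (1−mode)·(κ−2)+1 = 0.33×32+1 = 11.56.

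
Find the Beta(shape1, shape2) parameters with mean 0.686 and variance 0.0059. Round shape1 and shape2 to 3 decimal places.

shape1 = 24.359, shape2 = 11.150

By moment matching, shape1+shape2 = μ(1−μ)/σ² − 1 = (0.686·0.314)/0.0059 − 1 = 36.5092 − 1 = 35.5092.
Since shape1/(shape1+shape2) = μ, shape1 = 0.686·35.5092 = 24.359 and shape2 = 0.314·35.5092 = 11.150.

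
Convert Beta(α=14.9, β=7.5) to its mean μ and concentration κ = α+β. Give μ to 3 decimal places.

μ = 0.665, κ = 22.4

κ = α+β = 14.9+7.5 = 22.4; μ = α/κ = 14.9/22.4 = 0.665.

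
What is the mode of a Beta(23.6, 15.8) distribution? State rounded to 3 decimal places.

The density x^(α−1)(1−x)^(β−1) is maximised at (α−1)/(α+β−2) = 22.6/37.4 = 0.604.

0.604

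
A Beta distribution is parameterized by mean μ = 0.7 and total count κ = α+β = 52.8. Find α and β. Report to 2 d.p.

α = 36.96, β = 15.84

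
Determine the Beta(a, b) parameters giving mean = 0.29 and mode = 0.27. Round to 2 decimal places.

Let s = a+b. Mean gives a = μs = 0.29s; mode gives (a−1)/(s−2) = 0.27.
Substituting: 0.29s − 1 = 0.27(s−2) = 0.27s − 0.54, so 0.02s = 0.46 and s = 23.0000.
Then a = 0.29×23.0000 = 6.67 and b = s−a = 16.33.

a = 6.67, b = 16.33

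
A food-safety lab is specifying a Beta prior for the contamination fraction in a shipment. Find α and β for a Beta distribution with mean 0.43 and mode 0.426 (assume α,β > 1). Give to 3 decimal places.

α = 15.910, β = 21.090

With s = α+β: μ = α/s and mode = (α−1)/(s−2). Eliminating α = μs,
μs − 1 = m(s−2) ⇒ s(μ−m) = 1−2m ⇒ s = 0.148/0.004 = 37.0000.
So α = μs = 15.910, β = (1−μ)s = 21.090.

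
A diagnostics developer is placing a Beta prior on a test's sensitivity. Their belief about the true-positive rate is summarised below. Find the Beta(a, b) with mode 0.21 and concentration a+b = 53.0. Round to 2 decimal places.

a = 11.71, b = 41.29

For a,b>1 the mode is (a−1)/(a+b−2), so a = mode·(κ−2)+1 = 0.21×51.0+1 = 11.71.
And b = (1−mode)·(κ−2)+1 = 0.79×51.0+1 = 41.29.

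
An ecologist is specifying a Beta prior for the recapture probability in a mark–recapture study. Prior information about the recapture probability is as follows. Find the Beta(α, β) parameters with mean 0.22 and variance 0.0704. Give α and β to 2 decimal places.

By moment matching, α+β = μ(1−μ)/σ² − 1 = (0.22·0.78)/0.0704 − 1 = 2.4375 − 1 = 1.4375.
Since α/(α+β) = μ, α = 0.22·1.4375 = 0.32 and β = 0.78·1.4375 = 1.12.

α = 0.32, β = 1.12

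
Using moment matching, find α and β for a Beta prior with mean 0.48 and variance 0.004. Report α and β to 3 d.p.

α = 29.472, β = 31.928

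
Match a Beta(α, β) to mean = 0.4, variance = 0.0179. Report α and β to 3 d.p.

α = 4.963, β = 7.445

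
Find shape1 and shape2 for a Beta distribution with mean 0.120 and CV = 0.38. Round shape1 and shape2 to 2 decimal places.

Var = (CV·μ)² = (0.38×0.120)² = 0.002079.
shape1+shape2 = μ(1−μ)/Var − 1 = 0.105600/0.002079 − 1 = 49.7849.
Thus shape1 = 0.120·49.7849 = 5.97 and shape2 = 0.880·49.7849 = 43.81.

shape1 = 5.97, shape2 = 43.81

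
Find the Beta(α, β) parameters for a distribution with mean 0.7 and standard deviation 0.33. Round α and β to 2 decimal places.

First σ² = 0.1089. Setting α = μn, β = (1−μ)n with n = α+β,
μ(1−μ)/(n+1) = 0.1089 ⇒ n+1 = 0.21/0.1089 = 1.9284 ⇒ n = 0.9284.
Hence α = 0.7×0.9284 = 0.65, β = 0.3×0.9284 = 0.28.

α = 0.65, β = 0.28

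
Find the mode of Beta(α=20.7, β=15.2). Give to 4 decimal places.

With α,β > 1, mode = (α−1)/(α+β−2) = 19.7/33.9 = 0.5811.

0.5811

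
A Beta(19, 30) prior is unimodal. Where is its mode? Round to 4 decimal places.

With α,β > 1, mode = (α−1)/(α+β−2) = 18/47 = 0.3830.

0.3830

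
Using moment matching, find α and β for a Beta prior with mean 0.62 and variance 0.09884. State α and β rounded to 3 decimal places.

Write ν = α+β; then α = μν and Var = μ(1−μ)/(ν+1).
ν = μ(1−μ)/Var − 1 = 0.2356/0.09884 − 1 = 1.3837.
α = 0.62·1.3837 = 0.858, β = 0.38·1.3837 = 0.526.

α = 0.858, β = 0.526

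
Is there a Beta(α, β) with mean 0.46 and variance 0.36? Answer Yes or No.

No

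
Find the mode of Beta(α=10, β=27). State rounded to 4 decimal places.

The density x^(α−1)(1−x)^(β−1) is maximised at (α−1)/(α+β−2) = 9/35 = 0.2571.

0.2571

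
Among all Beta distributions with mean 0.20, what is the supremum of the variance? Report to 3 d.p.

0.160

For fixed mean μ the Beta variance is μ(1−μ)/(α+β+1), increasing as α+β decreases.
Its least upper bound (not attained) is μ(1−μ) = 0.20·0.80 = 0.160.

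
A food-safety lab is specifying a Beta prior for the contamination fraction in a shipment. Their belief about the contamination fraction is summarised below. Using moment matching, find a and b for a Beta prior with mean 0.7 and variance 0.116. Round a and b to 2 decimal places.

By moment matching, a+b = μ(1−μ)/σ² − 1 = (0.7·0.3)/0.116 − 1 = 1.8103 − 1 = 0.8103.
Since a/(a+b) = μ, a = 0.7·0.8103 = 0.57 and b = 0.3·0.8103 = 0.24.

a = 0.57, b = 0.24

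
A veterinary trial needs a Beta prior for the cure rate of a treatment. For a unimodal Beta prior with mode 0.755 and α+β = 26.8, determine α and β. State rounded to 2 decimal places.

α = 19.72, β = 7.08

For α,β>1 the mode is (α−1)/(α+β−2), so α = mode·(κ−2)+1 = 0.755×24.8+1 = 19.72.
And β = (1−mode)·(κ−2)+1 = 0.245×24.8+1 = 7.08.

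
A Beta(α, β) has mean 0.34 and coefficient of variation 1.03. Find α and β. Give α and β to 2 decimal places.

σ = CV·μ = 1.03×0.34 = 0.35020, so σ² = 0.122640.
s+1 = μ(1−μ)/σ² = 0.2244/0.122640 = 1.8297, so s = α+β = 0.8297.
α = μs = 0.28, β = (1−μ)s = 0.55.

α = 0.28, β = 0.55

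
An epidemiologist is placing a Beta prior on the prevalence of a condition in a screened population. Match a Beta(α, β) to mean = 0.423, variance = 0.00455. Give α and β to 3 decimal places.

By moment matching, α+β = μ(1−μ)/σ² − 1 = (0.423·0.577)/0.00455 − 1 = 53.6420 − 1 = 52.6420.
Since α/(α+β) = μ, α = 0.423·52.6420 = 22.268 and β = 0.577·52.6420 = 30.374.

α = 22.268, β = 30.374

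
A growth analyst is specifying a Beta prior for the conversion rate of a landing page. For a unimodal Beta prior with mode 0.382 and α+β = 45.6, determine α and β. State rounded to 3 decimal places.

α = 17.655, β = 27.945

For α,β>1 the mode is (α−1)/(α+β−2), so α = mode·(κ−2)+1 = 0.382×43.6+1 = 17.655.
And β = (1−mode)·(κ−2)+1 = 0.618×43.6+1 = 27.945.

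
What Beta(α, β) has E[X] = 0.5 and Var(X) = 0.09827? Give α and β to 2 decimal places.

α = 0.77, β = 0.77

Write ν = α+β; then α = μν and Var = μ(1−μ)/(ν+1).
ν = μ(1−μ)/Var − 1 = 0.25/0.09827 − 1 = 1.5440.
α = 0.5·1.5440 = 0.77, β = 0.5·1.5440 = 0.77.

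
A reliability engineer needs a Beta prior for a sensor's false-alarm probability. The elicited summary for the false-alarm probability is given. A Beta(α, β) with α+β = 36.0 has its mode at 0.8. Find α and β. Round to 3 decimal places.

For α,β>1 the mode is (α−1)/(α+β−2), so α = mode·(κ−2)+1 = 0.8×34.0+1 = 28.200.
And β = (1−mode)·(κ−2)+1 = 0.2×34.0+1 = 7.800.

α = 28.200, β = 7.800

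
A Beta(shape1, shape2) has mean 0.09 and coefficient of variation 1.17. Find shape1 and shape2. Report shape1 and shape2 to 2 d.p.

shape1 = 0.57, shape2 = 5.81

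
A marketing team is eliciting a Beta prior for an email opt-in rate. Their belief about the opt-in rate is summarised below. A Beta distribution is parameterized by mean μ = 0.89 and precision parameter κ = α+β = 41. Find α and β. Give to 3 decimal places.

Split κ in proportion μ : (1−μ): α = 0.89·41 = 36.490, β = 41 − 36.490 = 4.510.

α = 36.490, β = 4.510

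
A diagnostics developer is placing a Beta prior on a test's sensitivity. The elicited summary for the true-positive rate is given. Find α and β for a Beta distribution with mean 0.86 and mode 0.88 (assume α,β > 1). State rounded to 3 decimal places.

Let s = α+β. Mean gives α = μs = 0.86s; mode gives (α−1)/(s−2) = 0.88.
Substituting: 0.86s − 1 = 0.88(s−2) = 0.88s − 1.76, so -0.02s = -0.76 and s = 38.0000.
Then α = 0.86×38.0000 = 32.680 and β = s−α = 5.320.

α = 32.680, β = 5.320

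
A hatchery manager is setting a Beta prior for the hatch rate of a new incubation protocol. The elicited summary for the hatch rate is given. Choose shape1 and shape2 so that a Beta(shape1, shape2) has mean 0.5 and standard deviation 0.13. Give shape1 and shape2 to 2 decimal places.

shape1 = 6.90, shape2 = 6.90

σ² = 0.13² = 0.0169.
With s = shape1+shape2, Var = μ(1−μ)/(s+1), so s+1 = (0.5×0.5)/0.0169 = 14.7929 and s = 13.7929.
shape1 = μs = 6.90, shape2 = (1−μ)s = 6.90.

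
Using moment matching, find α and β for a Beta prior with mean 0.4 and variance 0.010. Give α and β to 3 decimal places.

α = 9.200, β = 13.800

Let s = α+β. The Beta variance is μ(1−μ)/(s+1).
So s+1 = μ(1−μ)/σ² = (0.4×0.6)/0.010 = 0.24/0.010 = 24.0000, giving s = 23.0000.
Then α = μs = 0.4×23.0000 = 9.200 and β = (1−μ)s = 0.6×23.0000 = 13.800.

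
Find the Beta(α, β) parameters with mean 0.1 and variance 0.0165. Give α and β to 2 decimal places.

By moment matching, α+β = μ(1−μ)/σ² − 1 = (0.1·0.9)/0.0165 − 1 = 5.4545 − 1 = 4.4545.
Since α/(α+β) = μ, α = 0.1·4.4545 = 0.45 and β = 0.9·4.4545 = 4.01.

α = 0.45, β = 4.01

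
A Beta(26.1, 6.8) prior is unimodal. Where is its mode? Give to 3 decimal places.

0.812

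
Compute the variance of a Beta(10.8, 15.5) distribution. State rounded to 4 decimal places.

α+β = 26.3 and αβ = 167.40, so Var = αβ/[(α+β)²(α+β+1)] = 167.40/18883.137 = 0.0089.

0.0089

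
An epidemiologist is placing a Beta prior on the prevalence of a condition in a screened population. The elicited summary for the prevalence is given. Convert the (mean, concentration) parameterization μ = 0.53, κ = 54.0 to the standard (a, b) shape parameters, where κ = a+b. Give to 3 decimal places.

a = μκ = 0.53×54.0 = 28.620 and b = (1−μ)κ = 0.47×54.0 = 25.380.

a = 28.620, b = 25.380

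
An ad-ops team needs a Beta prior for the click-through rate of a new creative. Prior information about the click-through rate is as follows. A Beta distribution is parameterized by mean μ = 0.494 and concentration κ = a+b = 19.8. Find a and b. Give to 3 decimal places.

a = 9.781, b = 10.019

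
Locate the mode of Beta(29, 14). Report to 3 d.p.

0.683

The density x^(α−1)(1−x)^(β−1) is maximised at (α−1)/(α+β−2) = 28/41 = 0.683.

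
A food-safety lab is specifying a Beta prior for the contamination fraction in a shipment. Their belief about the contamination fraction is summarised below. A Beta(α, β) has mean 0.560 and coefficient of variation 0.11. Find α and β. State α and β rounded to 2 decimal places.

α = 35.80, β = 28.13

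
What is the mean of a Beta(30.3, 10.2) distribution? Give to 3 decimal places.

E[X] = α/(α+β) = 30.3/40.5 = 0.748.

0.748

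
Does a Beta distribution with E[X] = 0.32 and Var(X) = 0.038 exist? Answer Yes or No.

Yes

The Beta variance bound is σ² < μ(1−μ).
Here μ(1−μ) = 0.32×0.68 = 0.2176, and 0.038 < 0.2176.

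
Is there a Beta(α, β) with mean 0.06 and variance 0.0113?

The Beta variance bound is σ² < μ(1−μ).
Here μ(1−μ) = 0.06×0.94 = 0.0564, and 0.0113 < 0.0564.

Yes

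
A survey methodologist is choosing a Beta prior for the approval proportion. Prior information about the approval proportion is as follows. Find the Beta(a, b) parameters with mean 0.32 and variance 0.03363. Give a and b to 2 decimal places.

a = 1.75, b = 3.72

Let s = a+b. The Beta variance is μ(1−μ)/(s+1).
So s+1 = μ(1−μ)/σ² = (0.32×0.68)/0.03363 = 0.2176/0.03363 = 6.4704, giving s = 5.4704.
Then a = μs = 0.32×5.4704 = 1.75 and b = (1−μ)s = 0.68×5.4704 = 3.72.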